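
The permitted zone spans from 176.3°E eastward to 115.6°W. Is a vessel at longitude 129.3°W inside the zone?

Band width going east from +176.3° to -115.6°: ((-115.6 − 176.3) mod 360) = 68.1°.
Offset of -129.3° east of the west edge: ((-129.3 − 176.3) mod 360) = 54.4°.
54.4° ≤ 68.1° ⇒ inside.

Yes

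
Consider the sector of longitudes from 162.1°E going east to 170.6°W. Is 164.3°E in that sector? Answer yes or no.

Band width going east from +162.1° to -170.6°: ((-170.6 − 162.1) mod 360) = 27.3°.
Offset of +164.3° east of the west edge: ((164.3 − 162.1) mod 360) = 2.2°.
2.2° ≤ 27.3° ⇒ inside.

Yes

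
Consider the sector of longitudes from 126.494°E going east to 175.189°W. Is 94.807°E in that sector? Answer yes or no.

No

Band width going east from +126.494° to -175.189°: ((-175.189 − 126.494) mod 360) = 58.317°.
Offset of +94.807° east of the west edge: ((94.807 − 126.494) mod 360) = 328.313°.
328.313° > 58.317° ⇒ outside.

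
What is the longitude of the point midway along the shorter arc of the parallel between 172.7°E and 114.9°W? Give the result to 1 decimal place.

151.1°W

Signed shortest Δλ from +172.7° to -114.9° is +72.4°.
Midpoint longitude = +172.7° + (+72.4°)/2 = +172.7° + 36.2° = +208.9°.
Normalise into (−180°, 180°]: -151.1°.
(The naïve average (+172.7 + -114.9)/2 = 28.9° is on the wrong side of the globe.)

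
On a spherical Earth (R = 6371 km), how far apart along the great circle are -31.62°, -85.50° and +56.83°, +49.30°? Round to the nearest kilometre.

Δλ = 49.30 − -85.50 = 134.80°.
Δφ = 56.83 − -31.62 = 88.45°.
a = sin²(Δφ/2) + cos φ₁ · cos φ₂ · sin²(Δλ/2) = 0.883571.
c = 2·atan2(√a, √(1−a)) = 2.44517 rad → d = 6371·c ≈ 15578.17 km.

15578 km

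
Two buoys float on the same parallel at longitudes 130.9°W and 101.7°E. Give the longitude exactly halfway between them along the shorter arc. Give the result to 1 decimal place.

Signed shortest Δλ from -130.9° to +101.7° is -127.4°.
Midpoint longitude = -130.9° + (-127.4°)/2 = -130.9° − 63.7° = -194.6°.
Normalise into (−180°, 180°]: +165.4°.
(The naïve average (-130.9 + +101.7)/2 = -14.6° is on the wrong side of the globe.)

165.4°E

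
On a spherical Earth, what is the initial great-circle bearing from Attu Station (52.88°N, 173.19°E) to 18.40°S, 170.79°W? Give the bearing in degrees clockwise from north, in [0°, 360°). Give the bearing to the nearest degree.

164°

Δλ = -170.79 − 173.19 = -343.98°; wrapped into (−180°, 180°]: 16.02°.
θ = atan2( sin Δλ · cos φ₂ , cos φ₁ · sin φ₂ − sin φ₁ · cos φ₂ · cos Δλ )
  = atan2(0.26186, -0.91772) = 164.074° → normalised to [0°, 360°): 164.074°.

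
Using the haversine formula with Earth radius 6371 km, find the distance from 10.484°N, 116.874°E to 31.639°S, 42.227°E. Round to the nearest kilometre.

Δλ = 42.227 − 116.874 = -74.647°.
Δφ = -31.639 − 10.484 = -42.123°.
a = sin²(Δφ/2) + cos φ₁ · cos φ₂ · sin²(Δλ/2) = 0.436900.
c = 2·atan2(√a, √(1−a)) = 1.44426 rad → d = 6371·c ≈ 9201.38 km.

9201 km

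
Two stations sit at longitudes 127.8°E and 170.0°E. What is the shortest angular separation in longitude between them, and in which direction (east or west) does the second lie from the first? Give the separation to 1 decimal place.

Raw difference: 170.0 − 127.8 = 42.2°.
Normalise into (−180°, 180°]: 42.2° stays 42.2°.
Positive ⇒ the second point lies to the east; separation 42.2°.

42.2° east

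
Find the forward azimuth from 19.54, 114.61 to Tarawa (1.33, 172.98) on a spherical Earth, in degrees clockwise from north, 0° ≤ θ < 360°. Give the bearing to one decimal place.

100.2°

Δλ = 172.98 − 114.61 = 58.37°.
θ = atan2( sin Δλ · cos φ₂ , cos φ₁ · sin φ₂ − sin φ₁ · cos φ₂ · cos Δλ )
  = atan2(0.85122, -0.15348) = 100.221° → normalised to [0°, 360°): 100.221°.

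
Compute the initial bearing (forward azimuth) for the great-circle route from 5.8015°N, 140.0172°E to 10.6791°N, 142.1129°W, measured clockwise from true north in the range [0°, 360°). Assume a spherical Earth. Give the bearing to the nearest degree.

Δλ = -142.1129 − 140.0172 = -282.1301°; wrapped into (−180°, 180°]: 77.8699°.
θ = atan2( sin Δλ · cos φ₂ , cos φ₁ · sin φ₂ − sin φ₁ · cos φ₂ · cos Δλ )
  = atan2(0.96074, 0.16349) = 80.343° → normalised to [0°, 360°): 80.343°.

80°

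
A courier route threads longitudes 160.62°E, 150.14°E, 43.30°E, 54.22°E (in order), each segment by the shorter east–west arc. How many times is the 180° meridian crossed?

0

Leg 1: +160.62° → +150.14°, shortest Δλ = -10.48° (west) — does not cross 180°.
Leg 2: +150.14° → +43.30°, shortest Δλ = -106.84° (west) — does not cross 180°.
Leg 3: +43.30° → +54.22°, shortest Δλ = 10.92° (east) — does not cross 180°.
Total crossings: 0.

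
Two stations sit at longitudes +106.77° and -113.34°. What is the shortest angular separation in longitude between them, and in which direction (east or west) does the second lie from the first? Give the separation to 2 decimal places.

Raw difference: -113.34 − 106.77 = -220.11°.
Normalise into (−180°, 180°]: -220.11° + 360° = 139.89°.
Positive ⇒ the second point lies to the east; separation 139.89°.

139.89° east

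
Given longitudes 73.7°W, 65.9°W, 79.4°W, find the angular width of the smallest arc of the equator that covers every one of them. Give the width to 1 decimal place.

13.5°

Sort the longitudes: -79.4°, -73.7°, -65.9°.
Eastward gaps between consecutive values (wrapping around): 5.7°, 7.8°, 346.5°.
Largest gap = 346.5° ⇒ minimal covering band is its complement: 360° − 346.5° = 13.5°.
Band runs from -79.4° eastward to -65.9°.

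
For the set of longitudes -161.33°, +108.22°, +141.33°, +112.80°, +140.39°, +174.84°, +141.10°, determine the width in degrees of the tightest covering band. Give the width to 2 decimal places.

90.45°

Sort the longitudes: -161.33°, +108.22°, +112.80°, +140.39°, +141.10°, +141.33°, +174.84°.
Eastward gaps between consecutive values (wrapping around): 269.55°, 4.58°, 27.59°, 0.71°, 0.23°, 33.51°, 23.83°.
Largest gap = 269.55° ⇒ minimal covering band is its complement: 360° − 269.55° = 90.45°.
Band runs from +108.22° eastward to -161.33°, crossing the antimeridian.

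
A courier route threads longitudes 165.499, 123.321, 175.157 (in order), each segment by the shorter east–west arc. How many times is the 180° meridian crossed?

Leg 1: +165.499° → +123.321°, shortest Δλ = -42.178° (west) — does not cross 180°.
Leg 2: +123.321° → +175.157°, shortest Δλ = 51.836° (east) — does not cross 180°.
Total crossings: 0.

0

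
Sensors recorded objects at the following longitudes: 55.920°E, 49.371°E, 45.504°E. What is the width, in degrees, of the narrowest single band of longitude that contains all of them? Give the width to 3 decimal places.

Sort the longitudes: +45.504°, +49.371°, +55.920°.
Eastward gaps between consecutive values (wrapping around): 3.867°, 6.549°, 349.584°.
Largest gap = 349.584° ⇒ minimal covering band is its complement: 360° − 349.584° = 10.416°.
Band runs from +45.504° eastward to +55.920°.

10.416°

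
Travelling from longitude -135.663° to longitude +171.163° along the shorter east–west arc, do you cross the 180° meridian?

Naïve |171.163 − -135.663| = 306.826° > 180°, so the shorter arc goes the other way round — across 180°.
Signed shortest Δλ = ((171.163 − -135.663 + 180) mod 360) − 180 = -53.174°.
Going west by 53.174° from -135.663° passes through 180° before reaching +171.163°.

Yes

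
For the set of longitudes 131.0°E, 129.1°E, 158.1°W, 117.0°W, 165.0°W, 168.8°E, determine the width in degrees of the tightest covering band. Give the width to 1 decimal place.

Sort the longitudes: -165.0°, -158.1°, -117.0°, +129.1°, +131.0°, +168.8°.
Eastward gaps between consecutive values (wrapping around): 6.9°, 41.1°, 246.1°, 1.9°, 37.8°, 26.2°.
Largest gap = 246.1° ⇒ minimal covering band is its complement: 360° − 246.1° = 113.9°.
Band runs from +129.1° eastward to -117.0°, crossing the antimeridian.

113.9°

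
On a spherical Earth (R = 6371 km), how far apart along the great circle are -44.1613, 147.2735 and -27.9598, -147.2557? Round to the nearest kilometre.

Δλ = -147.2557 − 147.2735 = -294.5292°; wrapped into (−180°, 180°]: 65.4708°.
Δφ = -27.9598 − -44.1613 = 16.2015°.
a = sin²(Δφ/2) + cos φ₁ · cos φ₂ · sin²(Δλ/2) = 0.205149.
c = 2·atan2(√a, √(1−a)) = 0.94011 rad → d = 6371·c ≈ 5989.41 km.

5989 km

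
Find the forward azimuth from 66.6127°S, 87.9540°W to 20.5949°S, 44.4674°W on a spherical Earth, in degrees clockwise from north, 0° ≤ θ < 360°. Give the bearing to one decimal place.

Δλ = -44.4674 − -87.9540 = 43.4866°.
θ = atan2( sin Δλ · cos φ₂ , cos φ₁ · sin φ₂ − sin φ₁ · cos φ₂ · cos Δλ )
  = atan2(0.64420, 0.48374) = 53.097° → normalised to [0°, 360°): 53.097°.

53.1°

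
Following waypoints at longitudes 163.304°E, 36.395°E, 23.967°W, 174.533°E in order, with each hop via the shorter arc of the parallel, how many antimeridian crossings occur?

1

Leg 1: +163.304° → +36.395°, shortest Δλ = -126.909° (west) — does not cross 180°.
Leg 2: +36.395° → -23.967°, shortest Δλ = -60.362° (west) — does not cross 180°.
Leg 3: -23.967° → +174.533°, shortest Δλ = -161.5° (west) — crosses 180°.
Total crossings: 1.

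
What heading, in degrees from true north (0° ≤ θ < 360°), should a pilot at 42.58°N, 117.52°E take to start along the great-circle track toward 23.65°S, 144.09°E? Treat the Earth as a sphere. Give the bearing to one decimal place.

154.3°

Δλ = 144.09 − 117.52 = 26.57°.
θ = atan2( sin Δλ · cos φ₂ , cos φ₁ · sin φ₂ − sin φ₁ · cos φ₂ · cos Δλ )
  = atan2(0.40972, -0.84971) = 154.257° → normalised to [0°, 360°): 154.257°.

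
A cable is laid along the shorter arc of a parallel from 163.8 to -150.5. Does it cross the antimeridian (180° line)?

Naïve |-150.5 − 163.8| = 314.3° > 180°, so the shorter arc goes the other way round — across 180°.
Signed shortest Δλ = ((-150.5 − 163.8 + 180) mod 360) − 180 = 45.7°.
Going east by 45.7° from +163.8° passes through 180° before reaching -150.5°.

Yes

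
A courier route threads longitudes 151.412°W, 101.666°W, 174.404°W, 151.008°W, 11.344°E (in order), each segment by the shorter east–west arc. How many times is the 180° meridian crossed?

0

Leg 1: -151.412° → -101.666°, shortest Δλ = 49.746° (east) — does not cross 180°.
Leg 2: -101.666° → -174.404°, shortest Δλ = -72.738° (west) — does not cross 180°.
Leg 3: -174.404° → -151.008°, shortest Δλ = 23.396° (east) — does not cross 180°.
Leg 4: -151.008° → +11.344°, shortest Δλ = 162.352° (east) — does not cross 180°.
Total crossings: 0.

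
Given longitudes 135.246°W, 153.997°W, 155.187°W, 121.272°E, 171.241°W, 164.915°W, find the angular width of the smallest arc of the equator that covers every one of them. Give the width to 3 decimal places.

103.482°

Sort the longitudes: -171.241°, -164.915°, -155.187°, -153.997°, -135.246°, +121.272°.
Eastward gaps between consecutive values (wrapping around): 6.326°, 9.728°, 1.190°, 18.751°, 256.518°, 67.487°.
Largest gap = 256.518° ⇒ minimal covering band is its complement: 360° − 256.518° = 103.482°.
Band runs from +121.272° eastward to -135.246°, crossing the antimeridian.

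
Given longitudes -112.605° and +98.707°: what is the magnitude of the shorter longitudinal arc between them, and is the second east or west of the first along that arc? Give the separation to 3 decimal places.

148.688° west

Raw difference: 98.707 − -112.605 = 211.312°.
Normalise into (−180°, 180°]: 211.312° − 360° = -148.688°.
Negative ⇒ the second point lies to the west; separation 148.688°.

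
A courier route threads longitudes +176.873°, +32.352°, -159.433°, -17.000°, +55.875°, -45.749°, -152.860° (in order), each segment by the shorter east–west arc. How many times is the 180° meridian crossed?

1

Leg 1: +176.873° → +32.352°, shortest Δλ = -144.521° (west) — does not cross 180°.
Leg 2: +32.352° → -159.433°, shortest Δλ = 168.215° (east) — crosses 180°.
Leg 3: -159.433° → -17.000°, shortest Δλ = 142.433° (east) — does not cross 180°.
Leg 4: -17.000° → +55.875°, shortest Δλ = 72.875° (east) — does not cross 180°.
Leg 5: +55.875° → -45.749°, shortest Δλ = -101.624° (west) — does not cross 180°.
Leg 6: -45.749° → -152.860°, shortest Δλ = -107.111° (west) — does not cross 180°.
Total crossings: 1.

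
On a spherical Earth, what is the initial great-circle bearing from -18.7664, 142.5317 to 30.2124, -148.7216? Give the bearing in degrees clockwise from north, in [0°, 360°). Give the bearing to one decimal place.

54.4°

Δλ = -148.7216 − 142.5317 = -291.2533°; wrapped into (−180°, 180°]: 68.7467°.
θ = atan2( sin Δλ · cos φ₂ , cos φ₁ · sin φ₂ − sin φ₁ · cos φ₂ · cos Δλ )
  = atan2(0.80539, 0.57723) = 54.370° → normalised to [0°, 360°): 54.370°.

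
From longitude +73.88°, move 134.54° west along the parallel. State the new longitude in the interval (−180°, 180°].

Start at +73.88°; shift −134.54° → -60.66°.
-60.66° already lies in (−180°, 180°].

-60.66°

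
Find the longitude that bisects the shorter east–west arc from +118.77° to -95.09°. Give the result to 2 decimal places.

-168.16°

Signed shortest Δλ from +118.77° to -95.09° is +146.14°.
Midpoint longitude = +118.77° + (+146.14°)/2 = +118.77° + 73.07° = +191.84°.
Normalise into (−180°, 180°]: -168.16°.
(The naïve average (+118.77 + -95.09)/2 = 11.84° is on the wrong side of the globe.)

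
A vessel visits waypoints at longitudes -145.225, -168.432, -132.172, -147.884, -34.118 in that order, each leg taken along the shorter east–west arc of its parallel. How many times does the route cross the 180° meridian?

Leg 1: -145.225° → -168.432°, shortest Δλ = -23.207° (west) — does not cross 180°.
Leg 2: -168.432° → -132.172°, shortest Δλ = 36.26° (east) — does not cross 180°.
Leg 3: -132.172° → -147.884°, shortest Δλ = -15.712° (west) — does not cross 180°.
Leg 4: -147.884° → -34.118°, shortest Δλ = 113.766° (east) — does not cross 180°.
Total crossings: 0.

0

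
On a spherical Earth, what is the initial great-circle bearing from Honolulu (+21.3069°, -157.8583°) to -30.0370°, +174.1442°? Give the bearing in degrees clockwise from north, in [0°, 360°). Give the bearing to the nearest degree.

209°

Δλ = 174.1442 − -157.8583 = 332.0025°; wrapped into (−180°, 180°]: -27.9975°.
θ = atan2( sin Δλ · cos φ₂ , cos φ₁ · sin φ₂ − sin φ₁ · cos φ₂ · cos Δλ )
  = atan2(-0.40639, -0.74410) = -151.359° → normalised to [0°, 360°): 208.641°.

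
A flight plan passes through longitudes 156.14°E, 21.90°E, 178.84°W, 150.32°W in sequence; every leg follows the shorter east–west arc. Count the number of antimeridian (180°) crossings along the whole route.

Leg 1: +156.14° → +21.90°, shortest Δλ = -134.24° (west) — does not cross 180°.
Leg 2: +21.90° → -178.84°, shortest Δλ = 159.26° (east) — crosses 180°.
Leg 3: -178.84° → -150.32°, shortest Δλ = 28.52° (east) — does not cross 180°.
Total crossings: 1.

1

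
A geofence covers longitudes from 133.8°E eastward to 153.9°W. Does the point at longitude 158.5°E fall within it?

Yes

Band width going east from +133.8° to -153.9°: ((-153.9 − 133.8) mod 360) = 72.3°.
Offset of +158.5° east of the west edge: ((158.5 − 133.8) mod 360) = 24.7°.
24.7° ≤ 72.3° ⇒ inside.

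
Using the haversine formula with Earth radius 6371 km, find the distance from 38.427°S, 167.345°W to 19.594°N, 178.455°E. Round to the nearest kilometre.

6620 km

Δλ = 178.455 − -167.345 = 345.800°; wrapped into (−180°, 180°]: -14.200°.
Δφ = 19.594 − -38.427 = 58.021°.
a = sin²(Δφ/2) + cos φ₁ · cos φ₂ · sin²(Δλ/2) = 0.246471.
c = 2·atan2(√a, √(1−a)) = 1.03903 rad → d = 6371·c ≈ 6619.65 km.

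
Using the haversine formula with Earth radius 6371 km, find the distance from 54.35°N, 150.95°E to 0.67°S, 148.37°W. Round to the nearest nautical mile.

Δλ = -148.37 − 150.95 = -299.32°; wrapped into (−180°, 180°]: 60.68°.
Δφ = -0.67 − 54.35 = -55.02°.
a = sin²(Δφ/2) + cos φ₁ · cos φ₂ · sin²(Δλ/2) = 0.362058.
c = 2·atan2(√a, √(1−a)) = 1.29129 rad → d = 6371·c ≈ 8226.79 km ≈ 4442.11 nmi.

4442 nmi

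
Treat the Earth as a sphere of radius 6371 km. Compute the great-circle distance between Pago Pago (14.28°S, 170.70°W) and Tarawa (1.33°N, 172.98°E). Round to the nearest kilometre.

Δλ = 172.98 − -170.70 = 343.68°; wrapped into (−180°, 180°]: -16.32°.
Δφ = 1.33 − -14.28 = 15.61°.
a = sin²(Δφ/2) + cos φ₁ · cos φ₂ · sin²(Δλ/2) = 0.037961.
c = 2·atan2(√a, √(1−a)) = 0.39218 rad → d = 6371·c ≈ 2498.57 km.

2499 km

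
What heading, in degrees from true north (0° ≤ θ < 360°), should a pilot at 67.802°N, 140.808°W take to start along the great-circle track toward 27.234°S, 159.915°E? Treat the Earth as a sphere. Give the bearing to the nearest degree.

232°

Δλ = 159.915 − -140.808 = 300.723°; wrapped into (−180°, 180°]: -59.277°.
θ = atan2( sin Δλ · cos φ₂ , cos φ₁ · sin φ₂ − sin φ₁ · cos φ₂ · cos Δλ )
  = atan2(-0.76435, -0.59348) = -127.828° → normalised to [0°, 360°): 232.172°.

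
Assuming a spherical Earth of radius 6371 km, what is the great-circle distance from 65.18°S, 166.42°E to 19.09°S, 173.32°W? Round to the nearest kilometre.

Δλ = -173.32 − 166.42 = -339.74°; wrapped into (−180°, 180°]: 20.26°.
Δφ = -19.09 − -65.18 = 46.09°.
a = sin²(Δφ/2) + cos φ₁ · cos φ₂ · sin²(Δλ/2) = 0.165507.
c = 2·atan2(√a, √(1−a)) = 0.83795 rad → d = 6371·c ≈ 5338.60 km.

5339 km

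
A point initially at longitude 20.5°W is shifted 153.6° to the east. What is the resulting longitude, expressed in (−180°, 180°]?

133.1°E

Start at -20.5°; shift +153.6° → +133.1°.
+133.1° already lies in (−180°, 180°].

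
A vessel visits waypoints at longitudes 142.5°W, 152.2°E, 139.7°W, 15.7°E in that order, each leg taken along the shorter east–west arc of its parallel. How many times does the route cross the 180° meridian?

Leg 1: -142.5° → +152.2°, shortest Δλ = -65.3° (west) — crosses 180°.
Leg 2: +152.2° → -139.7°, shortest Δλ = 68.1° (east) — crosses 180°.
Leg 3: -139.7° → +15.7°, shortest Δλ = 155.4° (east) — does not cross 180°.
Total crossings: 2.

2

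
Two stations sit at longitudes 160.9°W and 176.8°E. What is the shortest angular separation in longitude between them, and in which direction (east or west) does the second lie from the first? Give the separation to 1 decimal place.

Raw difference: 176.8 − -160.9 = 337.7°.
Normalise into (−180°, 180°]: 337.7° − 360° = -22.3°.
Negative ⇒ the second point lies to the west; separation 22.3°.

22.3° west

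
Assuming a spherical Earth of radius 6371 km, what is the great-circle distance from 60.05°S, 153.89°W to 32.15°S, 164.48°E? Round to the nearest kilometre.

Δλ = 164.48 − -153.89 = 318.37°; wrapped into (−180°, 180°]: -41.63°.
Δφ = -32.15 − -60.05 = 27.90°.
a = sin²(Δφ/2) + cos φ₁ · cos φ₂ · sin²(Δλ/2) = 0.111492.
c = 2·atan2(√a, √(1−a)) = 0.68089 rad → d = 6371·c ≈ 4337.92 km.

4338 km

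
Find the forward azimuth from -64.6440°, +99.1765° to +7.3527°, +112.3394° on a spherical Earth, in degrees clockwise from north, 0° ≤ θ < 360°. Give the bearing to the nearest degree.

Δλ = 112.3394 − 99.1765 = 13.1629°.
θ = atan2( sin Δλ · cos φ₂ , cos φ₁ · sin φ₂ − sin φ₁ · cos φ₂ · cos Δλ )
  = atan2(0.22585, 0.92749) = 13.685° → normalised to [0°, 360°): 13.685°.

14°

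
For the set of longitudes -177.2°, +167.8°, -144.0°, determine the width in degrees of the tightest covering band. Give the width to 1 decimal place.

48.2°

Sort the longitudes: -177.2°, -144.0°, +167.8°.
Eastward gaps between consecutive values (wrapping around): 33.2°, 311.8°, 15.0°.
Largest gap = 311.8° ⇒ minimal covering band is its complement: 360° − 311.8° = 48.2°.
Band runs from +167.8° eastward to -144.0°, crossing the antimeridian.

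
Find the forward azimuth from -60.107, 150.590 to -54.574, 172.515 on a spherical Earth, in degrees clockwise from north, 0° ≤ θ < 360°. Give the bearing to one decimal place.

74.5°

Δλ = 172.515 − 150.590 = 21.925°.
θ = atan2( sin Δλ · cos φ₂ , cos φ₁ · sin φ₂ − sin φ₁ · cos φ₂ · cos Δλ )
  = atan2(0.21644, 0.06007) = 74.488° → normalised to [0°, 360°): 74.488°.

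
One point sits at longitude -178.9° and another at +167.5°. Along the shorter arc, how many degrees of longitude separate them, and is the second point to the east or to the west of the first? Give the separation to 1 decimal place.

Raw difference: 167.5 − -178.9 = 346.4°.
Normalise into (−180°, 180°]: 346.4° − 360° = -13.6°.
Negative ⇒ the second point lies to the west; separation 13.6°.

13.6° west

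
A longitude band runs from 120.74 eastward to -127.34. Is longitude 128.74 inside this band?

Yes

Band width going east from +120.74° to -127.34°: ((-127.34 − 120.74) mod 360) = 111.92°.
Offset of +128.74° east of the west edge: ((128.74 − 120.74) mod 360) = 8.00°.
8.00° ≤ 111.92° ⇒ inside.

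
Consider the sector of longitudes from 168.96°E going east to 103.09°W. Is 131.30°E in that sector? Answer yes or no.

No

Band width going east from +168.96° to -103.09°: ((-103.09 − 168.96) mod 360) = 87.95°.
Offset of +131.30° east of the west edge: ((131.30 − 168.96) mod 360) = 322.34°.
322.34° > 87.95° ⇒ outside.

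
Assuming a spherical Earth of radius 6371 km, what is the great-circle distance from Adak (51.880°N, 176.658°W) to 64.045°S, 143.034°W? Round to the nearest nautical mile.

Δλ = -143.034 − -176.658 = 33.624°.
Δφ = -64.045 − 51.880 = -115.925°.
a = sin²(Δφ/2) + cos φ₁ · cos φ₂ · sin²(Δλ/2) = 0.741199.
c = 2·atan2(√a, √(1−a)) = 2.07419 rad → d = 6371·c ≈ 13214.64 km ≈ 7135.33 nmi.

7135 nmi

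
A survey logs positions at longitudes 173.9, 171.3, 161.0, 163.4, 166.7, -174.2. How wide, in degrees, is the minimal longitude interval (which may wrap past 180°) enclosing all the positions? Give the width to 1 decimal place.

24.8°

Sort the longitudes: -174.2°, +161.0°, +163.4°, +166.7°, +171.3°, +173.9°.
Eastward gaps between consecutive values (wrapping around): 335.2°, 2.4°, 3.3°, 4.6°, 2.6°, 11.9°.
Largest gap = 335.2° ⇒ minimal covering band is its complement: 360° − 335.2° = 24.8°.
Band runs from +161.0° eastward to -174.2°, crossing the antimeridian.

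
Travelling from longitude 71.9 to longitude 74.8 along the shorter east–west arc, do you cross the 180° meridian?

Signed shortest Δλ = ((74.8 − 71.9 + 180) mod 360) − 180 = 2.9°.
Going east by 2.9° from +71.9° reaches +74.8° without touching 180°.

No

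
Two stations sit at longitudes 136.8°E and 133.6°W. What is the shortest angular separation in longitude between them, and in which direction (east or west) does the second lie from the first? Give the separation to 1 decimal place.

Raw difference: -133.6 − 136.8 = -270.4°.
Normalise into (−180°, 180°]: -270.4° + 360° = 89.6°.
Positive ⇒ the second point lies to the east; separation 89.6°.

89.6° east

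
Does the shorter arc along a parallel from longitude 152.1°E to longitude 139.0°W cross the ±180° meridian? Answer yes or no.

Yes

Naïve |-139.0 − 152.1| = 291.1° > 180°, so the shorter arc goes the other way round — across 180°.
Signed shortest Δλ = ((-139.0 − 152.1 + 180) mod 360) − 180 = 68.9°.
Going east by 68.9° from +152.1° passes through 180° before reaching -139.0°.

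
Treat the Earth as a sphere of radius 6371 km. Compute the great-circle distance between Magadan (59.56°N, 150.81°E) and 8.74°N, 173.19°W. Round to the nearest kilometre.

Δλ = -173.19 − 150.81 = -324.00°; wrapped into (−180°, 180°]: 36.00°.
Δφ = 8.74 − 59.56 = -50.82°.
a = sin²(Δφ/2) + cos φ₁ · cos φ₂ · sin²(Δλ/2) = 0.231938.
c = 2·atan2(√a, √(1−a)) = 1.00496 rad → d = 6371·c ≈ 6402.59 km.

6403 km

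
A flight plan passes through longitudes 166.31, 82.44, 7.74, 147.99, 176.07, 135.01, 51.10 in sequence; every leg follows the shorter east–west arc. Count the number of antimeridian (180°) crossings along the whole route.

0

Leg 1: +166.31° → +82.44°, shortest Δλ = -83.87° (west) — does not cross 180°.
Leg 2: +82.44° → +7.74°, shortest Δλ = -74.7° (west) — does not cross 180°.
Leg 3: +7.74° → +147.99°, shortest Δλ = 140.25° (east) — does not cross 180°.
Leg 4: +147.99° → +176.07°, shortest Δλ = 28.08° (east) — does not cross 180°.
Leg 5: +176.07° → +135.01°, shortest Δλ = -41.06° (west) — does not cross 180°.
Leg 6: +135.01° → +51.10°, shortest Δλ = -83.91° (west) — does not cross 180°.
Total crossings: 0.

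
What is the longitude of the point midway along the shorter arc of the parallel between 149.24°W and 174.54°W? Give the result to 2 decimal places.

161.89°W

Signed shortest Δλ from -149.24° to -174.54° is -25.30°.
Midpoint longitude = -149.24° + (-25.30°)/2 = -149.24° − 12.65° = -161.89°.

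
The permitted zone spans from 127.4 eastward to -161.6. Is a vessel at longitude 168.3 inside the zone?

Yes

Band width going east from +127.4° to -161.6°: ((-161.6 − 127.4) mod 360) = 71.0°.
Offset of +168.3° east of the west edge: ((168.3 − 127.4) mod 360) = 40.9°.
40.9° ≤ 71.0° ⇒ inside.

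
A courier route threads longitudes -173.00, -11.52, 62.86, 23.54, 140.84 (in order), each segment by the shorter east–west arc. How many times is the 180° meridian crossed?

Leg 1: -173.00° → -11.52°, shortest Δλ = 161.48° (east) — does not cross 180°.
Leg 2: -11.52° → +62.86°, shortest Δλ = 74.38° (east) — does not cross 180°.
Leg 3: +62.86° → +23.54°, shortest Δλ = -39.32° (west) — does not cross 180°.
Leg 4: +23.54° → +140.84°, shortest Δλ = 117.3° (east) — does not cross 180°.
Total crossings: 0.

0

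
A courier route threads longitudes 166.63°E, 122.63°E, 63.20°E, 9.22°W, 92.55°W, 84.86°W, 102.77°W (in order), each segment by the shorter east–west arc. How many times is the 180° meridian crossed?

Leg 1: +166.63° → +122.63°, shortest Δλ = -44.0° (west) — does not cross 180°.
Leg 2: +122.63° → +63.20°, shortest Δλ = -59.43° (west) — does not cross 180°.
Leg 3: +63.20° → -9.22°, shortest Δλ = -72.42° (west) — does not cross 180°.
Leg 4: -9.22° → -92.55°, shortest Δλ = -83.33° (west) — does not cross 180°.
Leg 5: -92.55° → -84.86°, shortest Δλ = 7.69° (east) — does not cross 180°.
Leg 6: -84.86° → -102.77°, shortest Δλ = -17.91° (west) — does not cross 180°.
Total crossings: 0.

0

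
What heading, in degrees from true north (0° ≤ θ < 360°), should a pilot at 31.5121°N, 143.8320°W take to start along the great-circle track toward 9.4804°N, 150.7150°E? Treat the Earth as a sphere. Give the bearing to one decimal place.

Δλ = 150.7150 − -143.8320 = 294.5470°; wrapped into (−180°, 180°]: -65.4530°.
θ = atan2( sin Δλ · cos φ₂ , cos φ₁ · sin φ₂ − sin φ₁ · cos φ₂ · cos Δλ )
  = atan2(-0.89720, -0.07376) = -94.700° → normalised to [0°, 360°): 265.300°.

265.3°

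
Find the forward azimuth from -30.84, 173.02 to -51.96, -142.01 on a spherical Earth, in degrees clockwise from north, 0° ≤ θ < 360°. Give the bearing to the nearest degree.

136°

Δλ = -142.01 − 173.02 = -315.03°; wrapped into (−180°, 180°]: 44.97°.
θ = atan2( sin Δλ · cos φ₂ , cos φ₁ · sin φ₂ − sin φ₁ · cos φ₂ · cos Δλ )
  = atan2(0.43550, -0.45273) = 136.111° → normalised to [0°, 360°): 136.111°.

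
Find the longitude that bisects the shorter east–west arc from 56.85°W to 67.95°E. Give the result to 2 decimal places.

5.55°E

Signed shortest Δλ from -56.85° to +67.95° is +124.80°.
Midpoint longitude = -56.85° + (+124.80°)/2 = -56.85° + 62.40° = +5.55°.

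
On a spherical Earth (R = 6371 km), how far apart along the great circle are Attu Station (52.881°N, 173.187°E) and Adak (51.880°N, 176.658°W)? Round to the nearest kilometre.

698 km

Δλ = -176.658 − 173.187 = -349.845°; wrapped into (−180°, 180°]: 10.155°.
Δφ = 51.880 − 52.881 = -1.001°.
a = sin²(Δφ/2) + cos φ₁ · cos φ₂ · sin²(Δλ/2) = 0.002994.
c = 2·atan2(√a, √(1−a)) = 0.10949 rad → d = 6371·c ≈ 697.59 km.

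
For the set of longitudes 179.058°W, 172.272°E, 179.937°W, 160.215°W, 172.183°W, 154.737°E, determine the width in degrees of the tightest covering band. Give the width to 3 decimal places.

45.048°

Sort the longitudes: -179.937°, -179.058°, -172.183°, -160.215°, +154.737°, +172.272°.
Eastward gaps between consecutive values (wrapping around): 0.879°, 6.875°, 11.968°, 314.952°, 17.535°, 7.791°.
Largest gap = 314.952° ⇒ minimal covering band is its complement: 360° − 314.952° = 45.048°.
Band runs from +154.737° eastward to -160.215°, crossing the antimeridian.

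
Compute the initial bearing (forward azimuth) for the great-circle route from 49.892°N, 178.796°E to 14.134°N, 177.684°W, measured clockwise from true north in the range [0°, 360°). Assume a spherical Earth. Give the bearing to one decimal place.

174.2°

Δλ = -177.684 − 178.796 = -356.480°; wrapped into (−180°, 180°]: 3.520°.
θ = atan2( sin Δλ · cos φ₂ , cos φ₁ · sin φ₂ − sin φ₁ · cos φ₂ · cos Δλ )
  = atan2(0.05954, -0.58296) = 174.169° → normalised to [0°, 360°): 174.169°.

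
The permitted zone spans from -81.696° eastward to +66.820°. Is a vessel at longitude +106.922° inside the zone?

No

Band width going east from -81.696° to +66.820°: ((66.820 − -81.696) mod 360) = 148.516°.
Offset of +106.922° east of the west edge: ((106.922 − -81.696) mod 360) = 188.618°.
188.618° > 148.516° ⇒ outside.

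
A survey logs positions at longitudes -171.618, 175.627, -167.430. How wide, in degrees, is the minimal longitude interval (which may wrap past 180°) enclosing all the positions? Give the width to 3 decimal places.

Sort the longitudes: -171.618°, -167.430°, +175.627°.
Eastward gaps between consecutive values (wrapping around): 4.188°, 343.057°, 12.755°.
Largest gap = 343.057° ⇒ minimal covering band is its complement: 360° − 343.057° = 16.943°.
Band runs from +175.627° eastward to -167.430°, crossing the antimeridian.

16.943°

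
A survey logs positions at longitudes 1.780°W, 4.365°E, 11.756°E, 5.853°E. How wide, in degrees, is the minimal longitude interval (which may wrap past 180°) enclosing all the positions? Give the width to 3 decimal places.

13.536°

Sort the longitudes: -1.780°, +4.365°, +5.853°, +11.756°.
Eastward gaps between consecutive values (wrapping around): 6.145°, 1.488°, 5.903°, 346.464°.
Largest gap = 346.464° ⇒ minimal covering band is its complement: 360° − 346.464° = 13.536°.
Band runs from -1.780° eastward to +11.756°.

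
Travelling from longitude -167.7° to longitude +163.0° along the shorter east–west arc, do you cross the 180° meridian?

Yes

Naïve |163.0 − -167.7| = 330.7° > 180°, so the shorter arc goes the other way round — across 180°.
Signed shortest Δλ = ((163.0 − -167.7 + 180) mod 360) − 180 = -29.3°.
Going west by 29.3° from -167.7° passes through 180° before reaching +163.0°.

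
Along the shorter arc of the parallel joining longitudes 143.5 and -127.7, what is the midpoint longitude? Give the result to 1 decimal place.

-172.1°

Signed shortest Δλ from +143.5° to -127.7° is +88.8°.
Midpoint longitude = +143.5° + (+88.8°)/2 = +143.5° + 44.4° = +187.9°.
Normalise into (−180°, 180°]: -172.1°.
(The naïve average (+143.5 + -127.7)/2 = 7.9° is on the wrong side of the globe.)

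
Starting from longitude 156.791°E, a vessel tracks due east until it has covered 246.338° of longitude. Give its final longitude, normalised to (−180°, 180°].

Start at +156.791°; shift +246.338° → +403.129°.
+403.129° lies outside (−180°, 180°]; subtract 360° → +43.129°.

43.129°E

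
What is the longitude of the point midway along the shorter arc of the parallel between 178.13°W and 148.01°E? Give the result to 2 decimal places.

Signed shortest Δλ from -178.13° to +148.01° is -33.86°.
Midpoint longitude = -178.13° + (-33.86°)/2 = -178.13° − 16.93° = -195.06°.
Normalise into (−180°, 180°]: +164.94°.
(The naïve average (-178.13 + +148.01)/2 = -15.06° is on the wrong side of the globe.)

164.94°E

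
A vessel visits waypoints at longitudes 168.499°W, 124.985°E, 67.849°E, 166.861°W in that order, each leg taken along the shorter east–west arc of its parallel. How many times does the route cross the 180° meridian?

2

Leg 1: -168.499° → +124.985°, shortest Δλ = -66.516° (west) — crosses 180°.
Leg 2: +124.985° → +67.849°, shortest Δλ = -57.136° (west) — does not cross 180°.
Leg 3: +67.849° → -166.861°, shortest Δλ = 125.29° (east) — crosses 180°.
Total crossings: 2.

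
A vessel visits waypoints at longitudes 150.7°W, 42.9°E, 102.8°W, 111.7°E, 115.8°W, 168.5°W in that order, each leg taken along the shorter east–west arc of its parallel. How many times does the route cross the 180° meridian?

Leg 1: -150.7° → +42.9°, shortest Δλ = -166.4° (west) — crosses 180°.
Leg 2: +42.9° → -102.8°, shortest Δλ = -145.7° (west) — does not cross 180°.
Leg 3: -102.8° → +111.7°, shortest Δλ = -145.5° (west) — crosses 180°.
Leg 4: +111.7° → -115.8°, shortest Δλ = 132.5° (east) — crosses 180°.
Leg 5: -115.8° → -168.5°, shortest Δλ = -52.7° (west) — does not cross 180°.
Total crossings: 3.

3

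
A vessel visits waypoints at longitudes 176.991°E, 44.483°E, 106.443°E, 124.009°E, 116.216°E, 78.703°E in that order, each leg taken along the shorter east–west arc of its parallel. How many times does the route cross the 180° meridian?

0

Leg 1: +176.991° → +44.483°, shortest Δλ = -132.508° (west) — does not cross 180°.
Leg 2: +44.483° → +106.443°, shortest Δλ = 61.96° (east) — does not cross 180°.
Leg 3: +106.443° → +124.009°, shortest Δλ = 17.566° (east) — does not cross 180°.
Leg 4: +124.009° → +116.216°, shortest Δλ = -7.793° (west) — does not cross 180°.
Leg 5: +116.216° → +78.703°, shortest Δλ = -37.513° (west) — does not cross 180°.
Total crossings: 0.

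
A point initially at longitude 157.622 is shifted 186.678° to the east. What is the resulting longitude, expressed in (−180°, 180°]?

Start at +157.622°; shift +186.678° → +344.300°.
+344.300° lies outside (−180°, 180°]; subtract 360° → -15.700°.

-15.700°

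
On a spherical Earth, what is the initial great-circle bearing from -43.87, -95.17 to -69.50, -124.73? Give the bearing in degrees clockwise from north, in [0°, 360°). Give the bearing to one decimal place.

200.4°

Δλ = -124.73 − -95.17 = -29.56°.
θ = atan2( sin Δλ · cos φ₂ , cos φ₁ · sin φ₂ − sin φ₁ · cos φ₂ · cos Δλ )
  = atan2(-0.17277, -0.46415) = -159.583° → normalised to [0°, 360°): 200.417°.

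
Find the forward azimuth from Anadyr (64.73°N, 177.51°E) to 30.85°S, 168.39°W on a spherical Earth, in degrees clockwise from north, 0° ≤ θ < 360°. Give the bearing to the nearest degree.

Δλ = -168.39 − 177.51 = -345.90°; wrapped into (−180°, 180°]: 14.10°.
θ = atan2( sin Δλ · cos φ₂ , cos φ₁ · sin φ₂ − sin φ₁ · cos φ₂ · cos Δλ )
  = atan2(0.20915, -0.97187) = 167.855° → normalised to [0°, 360°): 167.855°.

168°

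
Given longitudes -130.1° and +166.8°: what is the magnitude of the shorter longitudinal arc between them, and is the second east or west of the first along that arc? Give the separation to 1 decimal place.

63.1° west

Raw difference: 166.8 − -130.1 = 296.9°.
Normalise into (−180°, 180°]: 296.9° − 360° = -63.1°.
Negative ⇒ the second point lies to the west; separation 63.1°.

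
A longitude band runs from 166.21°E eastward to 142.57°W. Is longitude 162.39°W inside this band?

Band width going east from +166.21° to -142.57°: ((-142.57 − 166.21) mod 360) = 51.22°.
Offset of -162.39° east of the west edge: ((-162.39 − 166.21) mod 360) = 31.40°.
31.40° ≤ 51.22° ⇒ inside.

Yes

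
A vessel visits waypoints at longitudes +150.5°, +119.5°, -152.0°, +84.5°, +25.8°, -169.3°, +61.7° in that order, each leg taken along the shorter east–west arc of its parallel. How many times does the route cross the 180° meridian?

Leg 1: +150.5° → +119.5°, shortest Δλ = -31.0° (west) — does not cross 180°.
Leg 2: +119.5° → -152.0°, shortest Δλ = 88.5° (east) — crosses 180°.
Leg 3: -152.0° → +84.5°, shortest Δλ = -123.5° (west) — crosses 180°.
Leg 4: +84.5° → +25.8°, shortest Δλ = -58.7° (west) — does not cross 180°.
Leg 5: +25.8° → -169.3°, shortest Δλ = 164.9° (east) — crosses 180°.
Leg 6: -169.3° → +61.7°, shortest Δλ = -129.0° (west) — crosses 180°.
Total crossings: 4.

4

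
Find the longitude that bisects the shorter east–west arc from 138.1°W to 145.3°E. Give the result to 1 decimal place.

176.4°W

Signed shortest Δλ from -138.1° to +145.3° is -76.6°.
Midpoint longitude = -138.1° + (-76.6°)/2 = -138.1° − 38.3° = -176.4°.
(The naïve average (-138.1 + +145.3)/2 = 3.6° is on the wrong side of the globe.)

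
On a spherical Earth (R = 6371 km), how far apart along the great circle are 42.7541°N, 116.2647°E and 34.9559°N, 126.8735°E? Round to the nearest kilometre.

1261 km

Δλ = 126.8735 − 116.2647 = 10.6088°.
Δφ = 34.9559 − 42.7541 = -7.7982°.
a = sin²(Δφ/2) + cos φ₁ · cos φ₂ · sin²(Δλ/2) = 0.009767.
c = 2·atan2(√a, √(1−a)) = 0.19798 rad → d = 6371·c ≈ 1261.34 km.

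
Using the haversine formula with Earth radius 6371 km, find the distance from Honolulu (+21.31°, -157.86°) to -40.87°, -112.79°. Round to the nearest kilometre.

8334 km

Δλ = -112.79 − -157.86 = 45.07°.
Δφ = -40.87 − 21.31 = -62.18°.
a = sin²(Δφ/2) + cos φ₁ · cos φ₂ · sin²(Δλ/2) = 0.370127.
c = 2·atan2(√a, √(1−a)) = 1.30804 rad → d = 6371·c ≈ 8333.51 km.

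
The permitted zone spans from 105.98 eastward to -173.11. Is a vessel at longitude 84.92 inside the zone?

No

Band width going east from +105.98° to -173.11°: ((-173.11 − 105.98) mod 360) = 80.91°.
Offset of +84.92° east of the west edge: ((84.92 − 105.98) mod 360) = 338.94°.
338.94° > 80.91° ⇒ outside.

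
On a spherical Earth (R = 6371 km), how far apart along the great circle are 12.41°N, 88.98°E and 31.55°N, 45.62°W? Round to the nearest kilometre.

Δλ = -45.62 − 88.98 = -134.60°.
Δφ = 31.55 − 12.41 = 19.14°.
a = sin²(Δφ/2) + cos φ₁ · cos φ₂ · sin²(Δλ/2) = 0.735967.
c = 2·atan2(√a, √(1−a)) = 2.06228 rad → d = 6371·c ≈ 13138.79 km.

13139 km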